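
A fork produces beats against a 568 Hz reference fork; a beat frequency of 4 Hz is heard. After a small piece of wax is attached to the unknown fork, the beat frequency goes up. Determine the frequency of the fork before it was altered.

|f − 568| = 4, so the fork was at either 564 Hz or 572 Hz.
Loading a fork with wax lowers its frequency; the adjustment lowers the fork's frequency.
The beat rate rose, so the adjustment moved the fork further from 568 Hz — it was already below the reference.

564 Hz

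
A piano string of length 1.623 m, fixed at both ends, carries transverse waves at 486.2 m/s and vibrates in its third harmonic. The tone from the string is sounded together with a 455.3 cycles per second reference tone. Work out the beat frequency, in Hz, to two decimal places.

5.95 Hz

For a string fixed at both ends, f_n = n·v/(2L) = 3·486.2/(2·1.623) = 449.3530 Hz.
f_beat = |449.3530 − 455.3| = 5.95 Hz.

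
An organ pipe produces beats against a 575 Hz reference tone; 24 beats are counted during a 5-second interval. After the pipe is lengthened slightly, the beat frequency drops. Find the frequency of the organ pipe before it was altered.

579.8 Hz

Beat frequency = 24/5 = 4.8 Hz.
|f − 575| = 4.8, so the organ pipe was at either 570.2 Hz or 579.8 Hz.
A longer pipe has a lower fundamental; the adjustment lowers the organ pipe's frequency.
The beat rate fell, so the adjustment moved the organ pipe toward 575 Hz — it must have started above the reference.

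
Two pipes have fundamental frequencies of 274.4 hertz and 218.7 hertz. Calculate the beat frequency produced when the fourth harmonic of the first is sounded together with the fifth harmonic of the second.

Fourth harmonic of the first: 4·274.4 = 1097.6 Hz.
Fifth harmonic of the second: 5·218.7 = 1093.5 Hz.
f_beat = |1097.6 − 1093.5| = 4.1 Hz.

4.1 Hz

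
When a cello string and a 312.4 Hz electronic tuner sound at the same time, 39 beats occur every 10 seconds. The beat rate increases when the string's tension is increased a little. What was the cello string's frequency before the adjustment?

Beat frequency = 39/10 = 3.9 Hz.
|f − 312.4| = 3.9, so the cello string was at either 308.5 Hz or 316.3 Hz.
Higher tension means higher frequency; the adjustment raises the cello string's frequency.
The beat rate rose, so the adjustment moved the cello string further from 312.4 Hz — it was already above the reference.

316.3 Hz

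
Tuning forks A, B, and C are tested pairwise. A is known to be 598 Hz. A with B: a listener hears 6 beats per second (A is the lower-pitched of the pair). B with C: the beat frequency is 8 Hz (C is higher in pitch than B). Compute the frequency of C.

612 Hz

B is above A, so f_B = 598 + 6 = 604 Hz.
C is above B, so f_C = 604 + 8 = 612 Hz.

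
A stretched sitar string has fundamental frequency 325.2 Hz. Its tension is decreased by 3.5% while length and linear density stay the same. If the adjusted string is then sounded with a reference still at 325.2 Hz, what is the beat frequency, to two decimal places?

For a string, f ∝ √T, so the new frequency is 325.2·√0.965 = 319.4583 Hz.
f_beat = |319.4583 − 325.2| = 5.74 Hz.

5.74 Hz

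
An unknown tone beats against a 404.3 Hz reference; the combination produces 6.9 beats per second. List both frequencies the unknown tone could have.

397.4 Hz or 411.2 Hz

|f − 404.3| = 6.9, so f = 404.3 ± 6.9.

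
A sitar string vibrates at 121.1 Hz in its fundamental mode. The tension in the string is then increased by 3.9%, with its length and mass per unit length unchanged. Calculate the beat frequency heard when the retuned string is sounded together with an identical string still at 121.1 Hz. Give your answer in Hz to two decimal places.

2.34 Hz

For a string, f ∝ √T, so the new frequency is 121.1·√1.039 = 123.4389 Hz.
f_beat = |123.4389 − 121.1| = 2.34 Hz.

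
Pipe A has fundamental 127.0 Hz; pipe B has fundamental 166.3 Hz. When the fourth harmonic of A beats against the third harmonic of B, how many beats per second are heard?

9.1 Hz

Fourth harmonic of the first: 4·127.0 = 508.0 Hz.
Third harmonic of the second: 3·166.3 = 498.9 Hz.
f_beat = |508.0 − 498.9| = 9.1 Hz.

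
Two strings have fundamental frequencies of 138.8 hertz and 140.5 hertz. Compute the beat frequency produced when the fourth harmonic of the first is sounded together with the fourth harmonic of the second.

Fourth harmonic of the first: 4·138.8 = 555.2 Hz.
Fourth harmonic of the second: 4·140.5 = 562.0 Hz.
f_beat = |555.2 − 562.0| = 6.8 Hz.

6.8 Hz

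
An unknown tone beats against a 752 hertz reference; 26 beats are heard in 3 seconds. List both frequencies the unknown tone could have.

743.3333 Hz or 760.6667 Hz

Beat frequency = 26/3 = 8.6667 Hz.
|f − 752| = 8.6667, so f = 752 ± 8.6667.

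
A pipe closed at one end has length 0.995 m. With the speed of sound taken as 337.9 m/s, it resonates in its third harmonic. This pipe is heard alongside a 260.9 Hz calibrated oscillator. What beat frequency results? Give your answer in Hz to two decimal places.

Closed pipe (odd harmonics): f_n = n·v/(4L) = 3·337.9/(4·0.995) = 254.6985 Hz.
f_beat = |254.6985 − 260.9| = 6.20 Hz.

6.20 Hz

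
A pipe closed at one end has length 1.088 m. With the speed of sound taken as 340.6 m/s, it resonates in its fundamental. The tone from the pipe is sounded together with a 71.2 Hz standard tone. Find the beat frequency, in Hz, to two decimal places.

7.06 Hz

Closed pipe (odd harmonics): f_n = n·v/(4L) = 1·340.6/(4·1.088) = 78.2629 Hz.
f_beat = |78.2629 − 71.2| = 7.06 Hz.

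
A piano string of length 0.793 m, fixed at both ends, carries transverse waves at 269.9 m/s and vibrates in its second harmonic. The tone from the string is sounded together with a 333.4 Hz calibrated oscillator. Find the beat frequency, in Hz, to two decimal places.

6.95 Hz

For a string fixed at both ends, f_n = n·v/(2L) = 2·269.9/(2·0.793) = 340.3531 Hz.
f_beat = |340.3531 − 333.4| = 6.95 Hz.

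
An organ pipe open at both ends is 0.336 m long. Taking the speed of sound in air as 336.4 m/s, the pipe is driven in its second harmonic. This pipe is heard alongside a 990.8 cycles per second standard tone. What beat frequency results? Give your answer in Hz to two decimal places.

Open pipe: f_n = n·v/(2L) = 2·336.4/(2·0.336) = 1001.1905 Hz.
f_beat = |1001.1905 − 990.8| = 10.39 Hz.

10.39 Hz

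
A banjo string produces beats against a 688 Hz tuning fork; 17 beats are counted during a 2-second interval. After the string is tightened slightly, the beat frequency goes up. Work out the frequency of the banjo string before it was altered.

696.5 Hz

Beat frequency = 17/2 = 8.5 Hz.
|f − 688| = 8.5, so the banjo string was at either 679.5 Hz or 696.5 Hz.
Increasing tension raises a string's frequency; the adjustment raises the banjo string's frequency.
The beat rate rose, so the adjustment moved the banjo string further from 688 Hz — it was already above the reference.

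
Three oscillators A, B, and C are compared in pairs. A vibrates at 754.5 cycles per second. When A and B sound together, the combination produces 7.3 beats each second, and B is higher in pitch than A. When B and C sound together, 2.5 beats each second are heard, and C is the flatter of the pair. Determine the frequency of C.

B is above A, so f_B = 754.5 + 7.3 = 761.8 Hz.
C is below B, so f_C = 761.8 − 2.5 = 759.3 Hz.

759.3 Hz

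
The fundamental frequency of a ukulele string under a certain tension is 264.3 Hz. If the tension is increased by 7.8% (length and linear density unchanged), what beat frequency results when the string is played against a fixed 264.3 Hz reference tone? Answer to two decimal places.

10.11 Hz

For a string, f ∝ √T, so the new frequency is 264.3·√1.078 = 274.4142 Hz.
f_beat = |274.4142 − 264.3| = 10.11 Hz.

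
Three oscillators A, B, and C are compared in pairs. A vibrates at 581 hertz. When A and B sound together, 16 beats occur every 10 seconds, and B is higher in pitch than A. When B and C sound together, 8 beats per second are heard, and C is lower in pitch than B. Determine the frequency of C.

A–B: Beat frequency = 16/10 = 1.6 Hz.
B is above A, so f_B = 581 + 1.6 = 582.6 Hz.
C is below B, so f_C = 582.6 − 8 = 574.6 Hz.

574.6 Hz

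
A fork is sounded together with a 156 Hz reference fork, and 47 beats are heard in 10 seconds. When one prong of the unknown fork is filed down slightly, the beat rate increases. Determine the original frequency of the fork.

160.7 Hz

Beat frequency = 47/10 = 4.7 Hz.
|f − 156| = 4.7, so the fork was at either 151.3 Hz or 160.7 Hz.
Filing a prong removes mass and raises the fork's frequency; the adjustment raises the fork's frequency.
The beat rate rose, so the adjustment moved the fork further from 156 Hz — it was already above the reference.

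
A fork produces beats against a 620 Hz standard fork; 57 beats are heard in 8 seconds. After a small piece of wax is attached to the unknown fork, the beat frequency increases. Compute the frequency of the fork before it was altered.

612.875 Hz

Beat frequency = 57/8 = 7.125 Hz.
|f − 620| = 7.125, so the fork was at either 612.875 Hz or 627.125 Hz.
Loading a fork with wax lowers its frequency; the adjustment lowers the fork's frequency.
The beat rate rose, so the adjustment moved the fork further from 620 Hz — it was already below the reference.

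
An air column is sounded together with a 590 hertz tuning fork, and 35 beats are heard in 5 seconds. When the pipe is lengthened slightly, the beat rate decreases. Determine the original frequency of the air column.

Beat frequency = 35/5 = 7 Hz.
|f − 590| = 7, so the air column was at either 583 Hz or 597 Hz.
A longer pipe has a lower fundamental; the adjustment lowers the air column's frequency.
The beat rate fell, so the adjustment moved the air column toward 590 Hz — it must have started above the reference.

597 Hz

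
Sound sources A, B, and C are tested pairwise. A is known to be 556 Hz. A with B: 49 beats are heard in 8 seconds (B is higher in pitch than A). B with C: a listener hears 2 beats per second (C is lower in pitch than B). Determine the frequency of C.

560.125 Hz

A–B: Beat frequency = 49/8 = 6.125 Hz.
B is above A, so f_B = 556 + 6.125 = 562.125 Hz.
C is below B, so f_C = 562.125 − 2 = 560.125 Hz.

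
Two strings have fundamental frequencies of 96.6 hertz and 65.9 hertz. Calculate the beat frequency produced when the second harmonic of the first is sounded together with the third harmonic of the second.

Second harmonic of the first: 2·96.6 = 193.2 Hz.
Third harmonic of the second: 3·65.9 = 197.7 Hz.
f_beat = |193.2 − 197.7| = 4.5 Hz.

4.5 Hz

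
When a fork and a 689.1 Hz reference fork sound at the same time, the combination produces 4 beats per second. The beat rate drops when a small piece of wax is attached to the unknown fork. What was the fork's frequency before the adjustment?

|f − 689.1| = 4, so the fork was at either 685.1 Hz or 693.1 Hz.
Loading a fork with wax lowers its frequency; the adjustment lowers the fork's frequency.
The beat rate fell, so the adjustment moved the fork toward 689.1 Hz — it must have started above the reference.

693.1 Hz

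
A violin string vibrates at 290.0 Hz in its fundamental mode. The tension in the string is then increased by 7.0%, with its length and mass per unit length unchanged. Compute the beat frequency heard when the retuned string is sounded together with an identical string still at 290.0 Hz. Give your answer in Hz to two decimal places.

For a string, f ∝ √T, so the new frequency is 290.0·√1.070 = 299.9783 Hz.
f_beat = |299.9783 − 290.0| = 9.98 Hz.

9.98 Hz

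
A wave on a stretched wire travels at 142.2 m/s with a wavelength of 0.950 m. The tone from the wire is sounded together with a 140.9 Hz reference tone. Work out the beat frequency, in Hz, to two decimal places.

8.78 Hz

Source frequency f = v/λ = 142.2/0.950 = 149.6842 Hz.
f_beat = |149.6842 − 140.9| = 8.78 Hz.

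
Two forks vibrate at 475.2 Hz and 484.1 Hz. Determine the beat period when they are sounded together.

f_beat = |475.2 − 484.1| = 8.9 Hz.
Beat period T = 1 / f_beat = 1 / 8.9 s.

0.112 s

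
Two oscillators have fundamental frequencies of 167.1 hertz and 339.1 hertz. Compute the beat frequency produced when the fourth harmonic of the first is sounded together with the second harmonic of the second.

9.8 Hz

Fourth harmonic of the first: 4·167.1 = 668.4 Hz.
Second harmonic of the second: 2·339.1 = 678.2 Hz.
f_beat = |668.4 − 678.2| = 9.8 Hz.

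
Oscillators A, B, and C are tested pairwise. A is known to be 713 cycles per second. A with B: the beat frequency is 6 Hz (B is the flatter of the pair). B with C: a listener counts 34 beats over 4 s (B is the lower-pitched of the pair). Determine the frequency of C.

B is below A, so f_B = 713 − 6 = 707 Hz.
B–C: Beat frequency = 34/4 = 8.5 Hz.
C is above B, so f_C = 707 + 8.5 = 715.5 Hz.

715.5 Hz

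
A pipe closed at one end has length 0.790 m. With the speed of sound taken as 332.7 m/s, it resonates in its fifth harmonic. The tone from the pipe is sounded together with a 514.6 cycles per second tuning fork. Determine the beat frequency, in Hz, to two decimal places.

11.82 Hz

Closed pipe (odd harmonics): f_n = n·v/(4L) = 5·332.7/(4·0.790) = 526.4241 Hz.
f_beat = |526.4241 − 514.6| = 11.82 Hz.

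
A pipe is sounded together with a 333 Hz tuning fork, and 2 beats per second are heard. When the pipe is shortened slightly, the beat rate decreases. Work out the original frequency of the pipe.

331 Hz

|f − 333| = 2, so the pipe was at either 331 Hz or 335 Hz.
A shorter pipe has a higher fundamental; the adjustment raises the pipe's frequency.
The beat rate fell, so the adjustment moved the pipe toward 333 Hz — it must have started below the reference.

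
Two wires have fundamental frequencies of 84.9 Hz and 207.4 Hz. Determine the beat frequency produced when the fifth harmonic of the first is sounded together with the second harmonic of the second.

9.7 Hz

Fifth harmonic of the first: 5·84.9 = 424.5 Hz.
Second harmonic of the second: 2·207.4 = 414.8 Hz.
f_beat = |424.5 − 414.8| = 9.7 Hz.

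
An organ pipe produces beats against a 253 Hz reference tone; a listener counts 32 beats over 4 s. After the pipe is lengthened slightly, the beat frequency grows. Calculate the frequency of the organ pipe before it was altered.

245 Hz

Beat frequency = 32/4 = 8 Hz.
|f − 253| = 8, so the organ pipe was at either 245 Hz or 261 Hz.
A longer pipe has a lower fundamental; the adjustment lowers the organ pipe's frequency.
The beat rate rose, so the adjustment moved the organ pipe further from 253 Hz — it was already below the reference.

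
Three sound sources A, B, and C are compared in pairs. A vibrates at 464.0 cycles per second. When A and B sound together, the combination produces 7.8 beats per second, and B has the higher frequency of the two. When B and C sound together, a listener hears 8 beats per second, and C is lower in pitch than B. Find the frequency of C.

B is above A, so f_B = 464.0 + 7.8 = 471.8 Hz.
C is below B, so f_C = 471.8 − 8 = 463.8 Hz.

463.8 Hz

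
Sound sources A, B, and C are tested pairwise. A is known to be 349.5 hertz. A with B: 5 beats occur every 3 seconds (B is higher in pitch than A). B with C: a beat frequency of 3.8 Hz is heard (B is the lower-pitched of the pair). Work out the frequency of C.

A–B: Beat frequency = 5/3 = 1.6667 Hz.
B is above A, so f_B = 349.5 + 1.6667 = 351.1667 Hz.
C is above B, so f_C = 351.1667 + 3.8 = 354.9667 Hz.

354.9667 Hz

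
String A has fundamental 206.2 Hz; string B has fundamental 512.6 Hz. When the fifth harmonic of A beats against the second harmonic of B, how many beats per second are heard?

Fifth harmonic of the first: 5·206.2 = 1031.0 Hz.
Second harmonic of the second: 2·512.6 = 1025.2 Hz.
f_beat = |1031.0 − 1025.2| = 5.8 Hz.

5.8 Hz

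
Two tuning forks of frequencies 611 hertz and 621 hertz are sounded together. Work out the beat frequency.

f_beat = |f₁ − f₂|.
|611 − 621| = 10 Hz.

10 Hz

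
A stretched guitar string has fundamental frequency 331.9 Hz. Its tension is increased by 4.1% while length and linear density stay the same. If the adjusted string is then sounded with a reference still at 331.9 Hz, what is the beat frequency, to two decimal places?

For a string, f ∝ √T, so the new frequency is 331.9·√1.041 = 338.6356 Hz.
f_beat = |338.6356 − 331.9| = 6.74 Hz.

6.74 Hz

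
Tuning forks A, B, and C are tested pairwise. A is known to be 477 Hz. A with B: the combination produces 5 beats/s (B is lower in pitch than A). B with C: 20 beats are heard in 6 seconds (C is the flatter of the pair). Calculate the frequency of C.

B is below A, so f_B = 477 − 5 = 472 Hz.
B–C: Beat frequency = 20/6 = 3.3333 Hz.
C is below B, so f_C = 472 − 3.3333 = 468.6667 Hz.

468.6667 Hz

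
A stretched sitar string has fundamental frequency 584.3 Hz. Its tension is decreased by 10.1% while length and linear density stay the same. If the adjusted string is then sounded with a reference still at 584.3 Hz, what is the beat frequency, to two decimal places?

30.29 Hz

For a string, f ∝ √T, so the new frequency is 584.3·√0.899 = 554.0076 Hz.
f_beat = |554.0076 − 584.3| = 30.29 Hz.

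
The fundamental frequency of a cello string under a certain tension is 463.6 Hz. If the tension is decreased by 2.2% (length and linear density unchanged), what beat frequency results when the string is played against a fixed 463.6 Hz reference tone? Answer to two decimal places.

For a string, f ∝ √T, so the new frequency is 463.6·√0.978 = 458.4720 Hz.
f_beat = |458.4720 − 463.6| = 5.13 Hz.

5.13 Hz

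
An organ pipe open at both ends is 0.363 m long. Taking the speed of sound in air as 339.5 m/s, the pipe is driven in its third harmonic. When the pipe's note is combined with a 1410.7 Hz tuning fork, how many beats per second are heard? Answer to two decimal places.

Open pipe: f_n = n·v/(2L) = 3·339.5/(2·0.363) = 1402.8926 Hz.
f_beat = |1402.8926 − 1410.7| = 7.81 Hz.

7.81 Hz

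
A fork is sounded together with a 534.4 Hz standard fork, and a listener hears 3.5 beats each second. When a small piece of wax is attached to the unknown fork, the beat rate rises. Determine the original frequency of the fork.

|f − 534.4| = 3.5, so the fork was at either 530.9 Hz or 537.9 Hz.
Loading a fork with wax lowers its frequency; the adjustment lowers the fork's frequency.
The beat rate rose, so the adjustment moved the fork further from 534.4 Hz — it was already below the reference.

530.9 Hz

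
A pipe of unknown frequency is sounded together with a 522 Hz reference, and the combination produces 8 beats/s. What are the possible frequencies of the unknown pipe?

514 Hz or 530 Hz

|f − 522| = 8, so f = 522 ± 8.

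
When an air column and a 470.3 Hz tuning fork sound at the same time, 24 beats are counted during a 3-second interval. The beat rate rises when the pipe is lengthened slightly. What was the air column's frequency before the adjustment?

462.3 Hz

Beat frequency = 24/3 = 8 Hz.
|f − 470.3| = 8, so the air column was at either 462.3 Hz or 478.3 Hz.
A longer pipe has a lower fundamental; the adjustment lowers the air column's frequency.
The beat rate rose, so the adjustment moved the air column further from 470.3 Hz — it was already below the reference.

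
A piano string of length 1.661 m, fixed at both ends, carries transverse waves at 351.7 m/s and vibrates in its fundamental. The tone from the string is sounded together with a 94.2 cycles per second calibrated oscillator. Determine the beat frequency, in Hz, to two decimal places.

For a string fixed at both ends, f_n = n·v/(2L) = 1·351.7/(2·1.661) = 105.8700 Hz.
f_beat = |105.8700 − 94.2| = 11.67 Hz.

11.67 Hz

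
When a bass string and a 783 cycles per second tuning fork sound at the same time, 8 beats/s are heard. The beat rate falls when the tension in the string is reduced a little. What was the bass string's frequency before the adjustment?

|f − 783| = 8, so the bass string was at either 775 Hz or 791 Hz.
Lower tension means lower frequency; the adjustment lowers the bass string's frequency.
The beat rate fell, so the adjustment moved the bass string toward 783 Hz — it must have started above the reference.

791 Hz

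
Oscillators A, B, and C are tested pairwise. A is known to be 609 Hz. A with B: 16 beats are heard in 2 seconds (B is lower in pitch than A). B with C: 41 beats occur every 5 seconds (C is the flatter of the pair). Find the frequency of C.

592.8 Hz

A–B: Beat frequency = 16/2 = 8 Hz.
B is below A, so f_B = 609 − 8 = 601 Hz.
B–C: Beat frequency = 41/5 = 8.2 Hz.
C is below B, so f_C = 601 − 8.2 = 592.8 Hz.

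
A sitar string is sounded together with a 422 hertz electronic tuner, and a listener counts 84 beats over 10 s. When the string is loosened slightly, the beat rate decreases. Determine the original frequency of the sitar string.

Beat frequency = 84/10 = 8.4 Hz.
|f − 422| = 8.4, so the sitar string was at either 413.6 Hz or 430.4 Hz.
Reducing tension lowers a string's frequency; the adjustment lowers the sitar string's frequency.
The beat rate fell, so the adjustment moved the sitar string toward 422 Hz — it must have started above the reference.

430.4 Hz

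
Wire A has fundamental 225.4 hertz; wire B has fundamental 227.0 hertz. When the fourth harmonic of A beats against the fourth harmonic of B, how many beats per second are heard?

Fourth harmonic of the first: 4·225.4 = 901.6 Hz.
Fourth harmonic of the second: 4·227.0 = 908.0 Hz.
f_beat = |901.6 − 908.0| = 6.4 Hz.

6.4 Hz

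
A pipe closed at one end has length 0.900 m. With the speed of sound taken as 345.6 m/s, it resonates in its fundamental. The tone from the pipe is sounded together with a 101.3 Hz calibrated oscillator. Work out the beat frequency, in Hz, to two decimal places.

Closed pipe (odd harmonics): f_n = n·v/(4L) = 1·345.6/(4·0.900) = 96.0000 Hz.
f_beat = |96.0000 − 101.3| = 5.30 Hz.

5.30 Hz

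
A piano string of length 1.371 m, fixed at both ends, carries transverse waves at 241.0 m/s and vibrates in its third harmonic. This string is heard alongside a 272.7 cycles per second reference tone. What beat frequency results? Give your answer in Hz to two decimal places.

9.02 Hz

For a string fixed at both ends, f_n = n·v/(2L) = 3·241.0/(2·1.371) = 263.6761 Hz.
f_beat = |263.6761 − 272.7| = 9.02 Hz.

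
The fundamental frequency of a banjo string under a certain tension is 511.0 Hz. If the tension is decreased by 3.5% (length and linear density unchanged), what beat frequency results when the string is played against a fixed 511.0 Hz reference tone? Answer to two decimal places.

For a string, f ∝ √T, so the new frequency is 511.0·√0.965 = 501.9779 Hz.
f_beat = |501.9779 − 511.0| = 9.02 Hz.

9.02 Hz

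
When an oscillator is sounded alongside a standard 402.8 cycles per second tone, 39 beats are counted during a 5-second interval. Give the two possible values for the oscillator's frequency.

Beat frequency = 39/5 = 7.8 Hz.
|f − 402.8| = 7.8, so f = 402.8 ± 7.8.

395 Hz or 410.6 Hz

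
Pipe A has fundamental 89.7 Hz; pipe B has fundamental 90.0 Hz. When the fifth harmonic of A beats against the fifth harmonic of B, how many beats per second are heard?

Fifth harmonic of the first: 5·89.7 = 448.5 Hz.
Fifth harmonic of the second: 5·90.0 = 450.0 Hz.
f_beat = |448.5 − 450.0| = 1.5 Hz.

1.5 Hz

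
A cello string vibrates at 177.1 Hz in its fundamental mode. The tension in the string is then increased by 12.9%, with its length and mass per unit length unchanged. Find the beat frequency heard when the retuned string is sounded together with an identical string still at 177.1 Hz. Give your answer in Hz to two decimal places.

11.08 Hz

For a string, f ∝ √T, so the new frequency is 177.1·√1.129 = 188.1766 Hz.
f_beat = |188.1766 − 177.1| = 11.08 Hz.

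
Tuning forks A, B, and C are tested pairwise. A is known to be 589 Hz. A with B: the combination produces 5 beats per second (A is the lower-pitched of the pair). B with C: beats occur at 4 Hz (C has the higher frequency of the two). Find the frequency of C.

598 Hz

B is above A, so f_B = 589 + 5 = 594 Hz.
C is above B, so f_C = 594 + 4 = 598 Hz.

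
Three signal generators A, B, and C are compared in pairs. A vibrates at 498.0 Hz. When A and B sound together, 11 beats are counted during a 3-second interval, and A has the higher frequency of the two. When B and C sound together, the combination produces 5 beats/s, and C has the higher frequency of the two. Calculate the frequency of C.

A–B: Beat frequency = 11/3 = 3.6667 Hz.
B is below A, so f_B = 498.0 − 3.6667 = 494.3333 Hz.
C is above B, so f_C = 494.3333 + 5 = 499.3333 Hz.

499.3333 Hz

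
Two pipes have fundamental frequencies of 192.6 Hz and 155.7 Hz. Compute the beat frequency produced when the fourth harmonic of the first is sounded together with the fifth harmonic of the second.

Fourth harmonic of the first: 4·192.6 = 770.4 Hz.
Fifth harmonic of the second: 5·155.7 = 778.5 Hz.
f_beat = |770.4 − 778.5| = 8.1 Hz.

8.1 Hz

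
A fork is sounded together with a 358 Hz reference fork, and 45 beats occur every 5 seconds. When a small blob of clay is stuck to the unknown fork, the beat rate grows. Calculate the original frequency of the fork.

349 Hz

Beat frequency = 45/5 = 9 Hz.
|f − 358| = 9, so the fork was at either 349 Hz or 367 Hz.
Adding mass to a fork lowers its frequency; the adjustment lowers the fork's frequency.
The beat rate rose, so the adjustment moved the fork further from 358 Hz — it was already below the reference.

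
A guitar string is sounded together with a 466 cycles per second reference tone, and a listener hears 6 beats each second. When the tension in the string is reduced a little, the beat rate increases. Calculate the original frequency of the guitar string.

460 Hz

|f − 466| = 6, so the guitar string was at either 460 Hz or 472 Hz.
Lower tension means lower frequency; the adjustment lowers the guitar string's frequency.
The beat rate rose, so the adjustment moved the guitar string further from 466 Hz — it was already below the reference.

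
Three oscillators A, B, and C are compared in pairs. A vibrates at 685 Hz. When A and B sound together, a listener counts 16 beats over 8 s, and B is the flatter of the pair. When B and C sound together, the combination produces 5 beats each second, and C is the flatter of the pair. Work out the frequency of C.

678 Hz

A–B: Beat frequency = 16/8 = 2 Hz.
B is below A, so f_B = 685 − 2 = 683 Hz.
C is below B, so f_C = 683 − 5 = 678 Hz.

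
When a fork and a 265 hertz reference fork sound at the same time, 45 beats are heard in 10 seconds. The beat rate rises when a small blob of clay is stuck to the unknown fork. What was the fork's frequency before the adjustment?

Beat frequency = 45/10 = 4.5 Hz.
|f − 265| = 4.5, so the fork was at either 260.5 Hz or 269.5 Hz.
Adding mass to a fork lowers its frequency; the adjustment lowers the fork's frequency.
The beat rate rose, so the adjustment moved the fork further from 265 Hz — it was already below the reference.

260.5 Hz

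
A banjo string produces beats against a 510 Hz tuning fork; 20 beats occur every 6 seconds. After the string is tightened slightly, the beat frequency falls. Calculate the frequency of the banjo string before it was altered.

506.6667 Hz

Beat frequency = 20/6 = 3.3333 Hz.
|f − 510| = 3.3333, so the banjo string was at either 506.6667 Hz or 513.3333 Hz.
Increasing tension raises a string's frequency; the adjustment raises the banjo string's frequency.
The beat rate fell, so the adjustment moved the banjo string toward 510 Hz — it must have started below the reference.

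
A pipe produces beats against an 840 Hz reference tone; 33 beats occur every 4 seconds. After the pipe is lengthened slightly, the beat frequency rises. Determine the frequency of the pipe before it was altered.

Beat frequency = 33/4 = 8.25 Hz.
|f − 840| = 8.25, so the pipe was at either 831.75 Hz or 848.25 Hz.
A longer pipe has a lower fundamental; the adjustment lowers the pipe's frequency.
The beat rate rose, so the adjustment moved the pipe further from 840 Hz — it was already below the reference.

831.75 Hz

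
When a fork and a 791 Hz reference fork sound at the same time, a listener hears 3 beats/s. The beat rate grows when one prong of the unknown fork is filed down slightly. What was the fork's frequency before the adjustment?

|f − 791| = 3, so the fork was at either 788 Hz or 794 Hz.
Filing a prong removes mass and raises the fork's frequency; the adjustment raises the fork's frequency.
The beat rate rose, so the adjustment moved the fork further from 791 Hz — it was already above the reference.

794 Hz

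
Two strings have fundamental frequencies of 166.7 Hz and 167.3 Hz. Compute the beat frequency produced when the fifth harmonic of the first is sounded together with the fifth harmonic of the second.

Fifth harmonic of the first: 5·166.7 = 833.5 Hz.
Fifth harmonic of the second: 5·167.3 = 836.5 Hz.
f_beat = |833.5 − 836.5| = 3.0 Hz.

3.0 Hz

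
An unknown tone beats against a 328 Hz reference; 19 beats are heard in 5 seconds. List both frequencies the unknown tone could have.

324.2 Hz or 331.8 Hz

Beat frequency = 19/5 = 3.8 Hz.
|f − 328| = 3.8, so f = 328 ± 3.8.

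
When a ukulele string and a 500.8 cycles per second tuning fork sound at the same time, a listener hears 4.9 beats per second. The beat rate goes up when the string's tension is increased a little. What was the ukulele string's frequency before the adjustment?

|f − 500.8| = 4.9, so the ukulele string was at either 495.9 Hz or 505.7 Hz.
Higher tension means higher frequency; the adjustment raises the ukulele string's frequency.
The beat rate rose, so the adjustment moved the ukulele string further from 500.8 Hz — it was already above the reference.

505.7 Hz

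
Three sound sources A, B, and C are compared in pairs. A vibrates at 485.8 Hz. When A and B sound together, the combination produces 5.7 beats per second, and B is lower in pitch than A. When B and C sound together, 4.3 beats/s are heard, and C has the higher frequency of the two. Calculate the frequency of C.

B is below A, so f_B = 485.8 − 5.7 = 480.1 Hz.
C is above B, so f_C = 480.1 + 4.3 = 484.4 Hz.

484.4 Hz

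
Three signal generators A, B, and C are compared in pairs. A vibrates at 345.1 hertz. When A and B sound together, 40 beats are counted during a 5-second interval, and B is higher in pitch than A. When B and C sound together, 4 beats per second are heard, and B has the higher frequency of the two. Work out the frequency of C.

349.1 Hz

A–B: Beat frequency = 40/5 = 8 Hz.
B is above A, so f_B = 345.1 + 8 = 353.1 Hz.
C is below B, so f_C = 353.1 − 4 = 349.1 Hz.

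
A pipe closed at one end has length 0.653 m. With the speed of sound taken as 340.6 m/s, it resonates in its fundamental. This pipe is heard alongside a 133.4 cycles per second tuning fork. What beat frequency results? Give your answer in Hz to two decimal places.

Closed pipe (odd harmonics): f_n = n·v/(4L) = 1·340.6/(4·0.653) = 130.3982 Hz.
f_beat = |130.3982 − 133.4| = 3.00 Hz.

3.00 Hz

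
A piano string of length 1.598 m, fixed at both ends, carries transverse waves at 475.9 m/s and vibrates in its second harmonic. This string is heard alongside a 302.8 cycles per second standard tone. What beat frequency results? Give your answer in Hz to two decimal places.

For a string fixed at both ends, f_n = n·v/(2L) = 2·475.9/(2·1.598) = 297.8098 Hz.
f_beat = |297.8098 − 302.8| = 4.99 Hz.

4.99 Hz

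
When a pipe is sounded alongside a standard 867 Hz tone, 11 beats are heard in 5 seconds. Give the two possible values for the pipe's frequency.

Beat frequency = 11/5 = 2.2 Hz.
|f − 867| = 2.2, so f = 867 ± 2.2.

864.8 Hz or 869.2 Hz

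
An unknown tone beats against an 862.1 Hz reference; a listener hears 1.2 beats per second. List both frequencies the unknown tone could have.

|f − 862.1| = 1.2, so f = 862.1 ± 1.2.

860.9 Hz or 863.3 Hz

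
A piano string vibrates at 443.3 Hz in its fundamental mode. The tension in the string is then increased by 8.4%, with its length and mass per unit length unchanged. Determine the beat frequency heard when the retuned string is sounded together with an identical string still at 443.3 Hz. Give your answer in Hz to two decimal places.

For a string, f ∝ √T, so the new frequency is 443.3·√1.084 = 461.5432 Hz.
f_beat = |461.5432 − 443.3| = 18.24 Hz.

18.24 Hz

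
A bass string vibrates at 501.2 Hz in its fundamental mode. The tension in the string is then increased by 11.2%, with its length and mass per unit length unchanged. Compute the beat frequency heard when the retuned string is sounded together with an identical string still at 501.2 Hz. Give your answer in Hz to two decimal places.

For a string, f ∝ √T, so the new frequency is 501.2·√1.112 = 528.5225 Hz.
f_beat = |528.5225 − 501.2| = 27.32 Hz.

27.32 Hz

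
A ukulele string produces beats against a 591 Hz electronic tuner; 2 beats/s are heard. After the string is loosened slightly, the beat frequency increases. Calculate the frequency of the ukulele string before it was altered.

589 Hz

|f − 591| = 2, so the ukulele string was at either 589 Hz or 593 Hz.
Reducing tension lowers a string's frequency; the adjustment lowers the ukulele string's frequency.
The beat rate rose, so the adjustment moved the ukulele string further from 591 Hz — it was already below the reference.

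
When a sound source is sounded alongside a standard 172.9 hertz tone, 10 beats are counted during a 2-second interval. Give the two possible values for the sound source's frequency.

167.9 Hz or 177.9 Hz

Beat frequency = 10/2 = 5 Hz.
|f − 172.9| = 5, so f = 172.9 ± 5.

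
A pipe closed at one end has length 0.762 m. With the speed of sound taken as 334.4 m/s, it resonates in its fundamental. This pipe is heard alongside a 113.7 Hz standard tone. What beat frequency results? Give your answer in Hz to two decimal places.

Closed pipe (odd harmonics): f_n = n·v/(4L) = 1·334.4/(4·0.762) = 109.7113 Hz.
f_beat = |109.7113 − 113.7| = 3.99 Hz.

3.99 Hz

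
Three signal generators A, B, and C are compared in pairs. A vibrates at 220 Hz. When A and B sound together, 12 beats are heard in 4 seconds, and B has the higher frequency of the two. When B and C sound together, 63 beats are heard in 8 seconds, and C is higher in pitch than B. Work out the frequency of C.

A–B: Beat frequency = 12/4 = 3 Hz.
B is above A, so f_B = 220 + 3 = 223 Hz.
B–C: Beat frequency = 63/8 = 7.875 Hz.
C is above B, so f_C = 223 + 7.875 = 230.875 Hz.

230.875 Hz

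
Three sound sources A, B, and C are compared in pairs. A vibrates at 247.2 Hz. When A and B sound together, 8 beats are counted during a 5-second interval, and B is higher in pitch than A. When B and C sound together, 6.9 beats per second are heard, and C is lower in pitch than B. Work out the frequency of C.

241.9 Hz

A–B: Beat frequency = 8/5 = 1.6 Hz.
B is above A, so f_B = 247.2 + 1.6 = 248.8 Hz.
C is below B, so f_C = 248.8 − 6.9 = 241.9 Hz.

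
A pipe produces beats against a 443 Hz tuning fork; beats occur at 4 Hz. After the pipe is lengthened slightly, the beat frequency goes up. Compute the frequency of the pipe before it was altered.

439 Hz

|f − 443| = 4, so the pipe was at either 439 Hz or 447 Hz.
A longer pipe has a lower fundamental; the adjustment lowers the pipe's frequency.
The beat rate rose, so the adjustment moved the pipe further from 443 Hz — it was already below the reference.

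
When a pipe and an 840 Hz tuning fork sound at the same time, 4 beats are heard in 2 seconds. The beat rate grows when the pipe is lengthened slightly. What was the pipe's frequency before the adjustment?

Beat frequency = 4/2 = 2 Hz.
|f − 840| = 2, so the pipe was at either 838 Hz or 842 Hz.
A longer pipe has a lower fundamental; the adjustment lowers the pipe's frequency.
The beat rate rose, so the adjustment moved the pipe further from 840 Hz — it was already below the reference.

838 Hz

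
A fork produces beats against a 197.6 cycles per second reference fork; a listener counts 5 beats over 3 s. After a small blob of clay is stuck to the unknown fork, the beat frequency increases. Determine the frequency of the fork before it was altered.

195.9333 Hz

Beat frequency = 5/3 = 1.6667 Hz.
|f − 197.6| = 1.6667, so the fork was at either 195.9333 Hz or 199.2667 Hz.
Adding mass to a fork lowers its frequency; the adjustment lowers the fork's frequency.
The beat rate rose, so the adjustment moved the fork further from 197.6 Hz — it was already below the reference.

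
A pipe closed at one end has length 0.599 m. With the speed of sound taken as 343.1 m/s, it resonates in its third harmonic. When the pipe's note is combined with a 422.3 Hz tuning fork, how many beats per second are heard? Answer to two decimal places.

7.29 Hz

Closed pipe (odd harmonics): f_n = n·v/(4L) = 3·343.1/(4·0.599) = 429.5910 Hz.
f_beat = |429.5910 − 422.3| = 7.29 Hz.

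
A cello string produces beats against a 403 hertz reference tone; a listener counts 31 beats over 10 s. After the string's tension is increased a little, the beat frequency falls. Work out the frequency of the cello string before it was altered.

399.9 Hz

Beat frequency = 31/10 = 3.1 Hz.
|f − 403| = 3.1, so the cello string was at either 399.9 Hz or 406.1 Hz.
Higher tension means higher frequency; the adjustment raises the cello string's frequency.
The beat rate fell, so the adjustment moved the cello string toward 403 Hz — it must have started below the reference.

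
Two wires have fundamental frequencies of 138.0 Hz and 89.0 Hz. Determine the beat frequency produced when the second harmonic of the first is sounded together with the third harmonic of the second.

Second harmonic of the first: 2·138.0 = 276.0 Hz.
Third harmonic of the second: 3·89.0 = 267.0 Hz.
f_beat = |276.0 − 267.0| = 9.0 Hz.

9.0 Hz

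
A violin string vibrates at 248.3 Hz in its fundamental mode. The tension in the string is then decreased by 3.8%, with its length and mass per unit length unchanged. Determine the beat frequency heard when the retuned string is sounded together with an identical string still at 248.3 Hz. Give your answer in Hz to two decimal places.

For a string, f ∝ √T, so the new frequency is 248.3·√0.962 = 243.5366 Hz.
f_beat = |243.5366 − 248.3| = 4.76 Hz.

4.76 Hz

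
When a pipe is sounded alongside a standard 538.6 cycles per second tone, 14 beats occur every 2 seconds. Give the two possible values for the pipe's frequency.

531.6 Hz or 545.6 Hz

Beat frequency = 14/2 = 7 Hz.
|f − 538.6| = 7, so f = 538.6 ± 7.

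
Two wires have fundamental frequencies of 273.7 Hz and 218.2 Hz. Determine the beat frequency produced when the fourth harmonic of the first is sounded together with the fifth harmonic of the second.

Fourth harmonic of the first: 4·273.7 = 1094.8 Hz.
Fifth harmonic of the second: 5·218.2 = 1091.0 Hz.
f_beat = |1094.8 − 1091.0| = 3.8 Hz.

3.8 Hz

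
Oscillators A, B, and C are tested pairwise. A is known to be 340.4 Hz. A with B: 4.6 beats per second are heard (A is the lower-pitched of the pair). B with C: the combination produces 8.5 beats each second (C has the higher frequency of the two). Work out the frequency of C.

B is above A, so f_B = 340.4 + 4.6 = 345 Hz.
C is above B, so f_C = 345 + 8.5 = 353.5 Hz.

353.5 Hz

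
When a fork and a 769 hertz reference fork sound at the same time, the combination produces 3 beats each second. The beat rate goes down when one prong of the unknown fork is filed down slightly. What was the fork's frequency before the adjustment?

766 Hz

|f − 769| = 3, so the fork was at either 766 Hz or 772 Hz.
Filing a prong removes mass and raises the fork's frequency; the adjustment raises the fork's frequency.
The beat rate fell, so the adjustment moved the fork toward 769 Hz — it must have started below the reference.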